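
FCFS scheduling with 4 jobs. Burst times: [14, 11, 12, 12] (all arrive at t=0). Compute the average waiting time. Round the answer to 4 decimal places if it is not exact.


FCFS order (as given): [14, 11, 12, 12]
Waiting times:
  Job 1: wait = 0
  Job 2: wait = 14
  Job 3: wait = 25
  Job 4: wait = 37
Sum of waiting times = 76
Average waiting time = 76/4 = 19.0

19.0


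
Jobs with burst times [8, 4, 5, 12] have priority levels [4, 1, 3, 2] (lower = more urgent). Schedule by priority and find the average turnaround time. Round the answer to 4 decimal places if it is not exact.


Sort by priority (ascending = highest first):
Order: [(1, 4), (2, 12), (3, 5), (4, 8)]
Completion times:
  Priority 1, burst=4, C=4
  Priority 2, burst=12, C=16
  Priority 3, burst=5, C=21
  Priority 4, burst=8, C=29
Average turnaround = 70/4 = 17.5

17.5


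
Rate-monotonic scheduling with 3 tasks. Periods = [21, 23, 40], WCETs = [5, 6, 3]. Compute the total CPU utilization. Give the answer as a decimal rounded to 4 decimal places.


Compute individual utilizations (exact fractions):
  Task 1: C/T = 5/21 (approx. 0.2381)
  Task 2: C/T = 6/23 (approx. 0.2609)
  Task 3: C/T = 3/40 (approx. 0.075)
Total utilization U = 5/21 + 6/23 + 3/40 = 11089/19320
Rounded to 4 decimal places: U = 0.5740
RM (Liu & Layland) bound for 3 tasks = 0.779763; compare with U = 11089/19320 (approx. 0.573965)
U <= bound, so schedulable by RM sufficient condition.

0.5740


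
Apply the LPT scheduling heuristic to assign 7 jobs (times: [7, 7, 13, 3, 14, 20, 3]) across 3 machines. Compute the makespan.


Sort jobs in decreasing order (LPT): [20, 14, 13, 7, 7, 3, 3]
Assign each job to the least loaded machine:
  Machine 1: jobs [20, 3], load = 23
  Machine 2: jobs [14, 7], load = 21
  Machine 3: jobs [13, 7, 3], load = 23
Makespan = max load = 23

23


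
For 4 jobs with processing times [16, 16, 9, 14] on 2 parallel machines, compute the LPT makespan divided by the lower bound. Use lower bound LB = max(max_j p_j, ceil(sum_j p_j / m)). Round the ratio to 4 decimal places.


LPT order: [16, 16, 14, 9]
Machine loads after assignment: [30, 25]
LPT makespan = 30
Lower bound = max(max_job, ceil(total/2)) = max(16, 28) = 28
Ratio = 30 / 28 = 1.0714

1.0714


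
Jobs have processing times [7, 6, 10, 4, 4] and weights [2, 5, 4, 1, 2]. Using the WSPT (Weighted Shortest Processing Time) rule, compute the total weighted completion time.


Compute p/w ratios and sort ascending (WSPT): [(6, 5), (4, 2), (10, 4), (7, 2), (4, 1)]
Compute weighted completion times:
  Job (p=6,w=5): C=6, w*C=5*6=30
  Job (p=4,w=2): C=10, w*C=2*10=20
  Job (p=10,w=4): C=20, w*C=4*20=80
  Job (p=7,w=2): C=27, w*C=2*27=54
  Job (p=4,w=1): C=31, w*C=1*31=31
Total weighted completion time = 215

215


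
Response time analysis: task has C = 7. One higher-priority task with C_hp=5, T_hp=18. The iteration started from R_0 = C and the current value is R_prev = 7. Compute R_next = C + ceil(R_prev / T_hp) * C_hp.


R_next = C + ceil(R_prev / T_hp) * C_hp
ceil(7 / 18) = ceil(0.3889) = 1
Interference = 1 * 5 = 5
R_next = 7 + 5 = 12

12


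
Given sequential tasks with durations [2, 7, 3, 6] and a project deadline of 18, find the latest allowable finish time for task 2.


LF(activity 2) = deadline - sum of successor durations
Successors: activities 3 through 4 with durations [3, 6]
Sum of successor durations = 9
LF = 18 - 9 = 9

9


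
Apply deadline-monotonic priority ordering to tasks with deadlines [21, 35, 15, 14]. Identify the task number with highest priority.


Sort tasks by relative deadline (ascending):
  Task 4: deadline = 14
  Task 3: deadline = 15
  Task 1: deadline = 21
  Task 2: deadline = 35
Priority order (highest first): [4, 3, 1, 2]
Highest priority task = 4

4


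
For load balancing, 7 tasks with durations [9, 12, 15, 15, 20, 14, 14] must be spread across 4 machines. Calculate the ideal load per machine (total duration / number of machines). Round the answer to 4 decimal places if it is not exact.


Total processing time = 9 + 12 + 15 + 15 + 20 + 14 + 14 = 99
Number of machines = 4
Ideal balanced load = 99 / 4 = 24.75

24.75


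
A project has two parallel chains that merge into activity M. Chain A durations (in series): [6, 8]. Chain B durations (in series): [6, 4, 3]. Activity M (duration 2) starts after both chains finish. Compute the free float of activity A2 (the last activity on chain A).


ES(A2) = sum of predecessors on chain A = 6
EF(A2) = ES + duration = 6 + 8 = 14
Successor of A2 is M. ES(M) = max(sum(A), sum(B)) = max(14, 13) = 14
Free float = ES(successor) - EF(current) = 14 - 14 = 0

0


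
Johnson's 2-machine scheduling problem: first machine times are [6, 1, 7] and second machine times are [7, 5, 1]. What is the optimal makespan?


Apply Johnson's rule:
  Group 1 (a <= b): [(2, 1, 5), (1, 6, 7)]
  Group 2 (a > b): [(3, 7, 1)]
Optimal job order: [2, 1, 3]
Schedule:
  Job 2: M1 done at 1, M2 done at 6
  Job 1: M1 done at 7, M2 done at 14
  Job 3: M1 done at 14, M2 done at 15
Makespan = 15

15


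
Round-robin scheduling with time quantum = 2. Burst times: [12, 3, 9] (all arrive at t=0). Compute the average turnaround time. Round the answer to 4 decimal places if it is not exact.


Time quantum = 2
Execution trace:
  J1 runs 2 units, time = 2
  J2 runs 2 units, time = 4
  J3 runs 2 units, time = 6
  J1 runs 2 units, time = 8
  J2 runs 1 units, time = 9
  J3 runs 2 units, time = 11
  J1 runs 2 units, time = 13
  J3 runs 2 units, time = 15
  J1 runs 2 units, time = 17
  J3 runs 2 units, time = 19
  J1 runs 2 units, time = 21
  J3 runs 1 units, time = 22
  J1 runs 2 units, time = 24
Finish times: [24, 9, 22]
Average turnaround = 55/3 = 18.3333

18.3333


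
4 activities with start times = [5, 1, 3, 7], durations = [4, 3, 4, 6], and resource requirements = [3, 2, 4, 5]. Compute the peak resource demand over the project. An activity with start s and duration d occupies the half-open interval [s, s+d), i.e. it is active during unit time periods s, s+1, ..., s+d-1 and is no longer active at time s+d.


Each activity i is active on [start_i, start_i + duration_i).
Compute total resource usage per time slot:
  t=0: active resources = [], total = 0
  t=1: active resources = [2], total = 2
  t=2: active resources = [2], total = 2
  t=3: active resources = [2, 4], total = 6
  t=4: active resources = [4], total = 4
  t=5: active resources = [3, 4], total = 7
  t=6: active resources = [3, 4], total = 7
  t=7: active resources = [3, 5], total = 8
  t=8: active resources = [3, 5], total = 8
  t=9: active resources = [5], total = 5
  t=10: active resources = [5], total = 5
  t=11: active resources = [5], total = 5
  t=12: active resources = [5], total = 5
Peak resource demand = 8

8


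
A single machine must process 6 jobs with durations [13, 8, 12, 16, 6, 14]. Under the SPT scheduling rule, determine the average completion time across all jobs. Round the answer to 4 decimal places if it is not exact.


Sort jobs by processing time (SPT order): [6, 8, 12, 13, 14, 16]
Compute completion times sequentially:
  Job 1: processing = 6, completes at 6
  Job 2: processing = 8, completes at 14
  Job 3: processing = 12, completes at 26
  Job 4: processing = 13, completes at 39
  Job 5: processing = 14, completes at 53
  Job 6: processing = 16, completes at 69
Sum of completion times = 207
Average completion time = 207/6 = 34.5

34.5


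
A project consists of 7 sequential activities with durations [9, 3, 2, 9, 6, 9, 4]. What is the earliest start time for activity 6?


Activity 6 starts after activities 1 through 5 complete.
Predecessor durations: [9, 3, 2, 9, 6]
ES = 9 + 3 + 2 + 9 + 6 = 29

29


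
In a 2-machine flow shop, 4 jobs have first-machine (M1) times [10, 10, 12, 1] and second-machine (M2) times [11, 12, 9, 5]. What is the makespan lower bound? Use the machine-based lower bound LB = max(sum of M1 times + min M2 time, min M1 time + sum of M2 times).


LB1 = sum(M1 times) + min(M2 times) = 33 + 5 = 38
LB2 = min(M1 times) + sum(M2 times) = 1 + 37 = 38
Lower bound = max(LB1, LB2) = max(38, 38) = 38

38


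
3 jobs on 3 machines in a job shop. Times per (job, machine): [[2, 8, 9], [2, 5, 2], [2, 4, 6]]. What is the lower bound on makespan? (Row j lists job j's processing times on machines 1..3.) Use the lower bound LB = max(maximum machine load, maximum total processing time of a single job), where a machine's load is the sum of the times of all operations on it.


Machine loads:
  Machine 1: 2 + 2 + 2 = 6
  Machine 2: 8 + 5 + 4 = 17
  Machine 3: 9 + 2 + 6 = 17
Max machine load = 17
Job totals:
  Job 1: 19
  Job 2: 9
  Job 3: 12
Max job total = 19
Lower bound = max(17, 19) = 19

19


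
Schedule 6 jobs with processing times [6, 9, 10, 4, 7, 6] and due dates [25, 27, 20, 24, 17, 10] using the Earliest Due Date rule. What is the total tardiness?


Sort by due date (EDD order): [(6, 10), (7, 17), (10, 20), (4, 24), (6, 25), (9, 27)]
Compute completion times and tardiness:
  Job 1: p=6, d=10, C=6, tardiness=max(0,6-10)=0
  Job 2: p=7, d=17, C=13, tardiness=max(0,13-17)=0
  Job 3: p=10, d=20, C=23, tardiness=max(0,23-20)=3
  Job 4: p=4, d=24, C=27, tardiness=max(0,27-24)=3
  Job 5: p=6, d=25, C=33, tardiness=max(0,33-25)=8
  Job 6: p=9, d=27, C=42, tardiness=max(0,42-27)=15
Total tardiness = 29

29


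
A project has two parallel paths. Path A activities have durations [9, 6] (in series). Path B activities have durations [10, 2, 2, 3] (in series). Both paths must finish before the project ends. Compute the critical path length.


Path A total = 9 + 6 = 15
Path B total = 10 + 2 + 2 + 3 = 17
Critical path = longest path = max(15, 17) = 17

17


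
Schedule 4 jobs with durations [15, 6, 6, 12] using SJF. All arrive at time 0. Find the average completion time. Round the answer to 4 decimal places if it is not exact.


SJF order (ascending): [6, 6, 12, 15]
Completion times:
  Job 1: burst=6, C=6
  Job 2: burst=6, C=12
  Job 3: burst=12, C=24
  Job 4: burst=15, C=39
Average completion = 81/4 = 20.25

20.25


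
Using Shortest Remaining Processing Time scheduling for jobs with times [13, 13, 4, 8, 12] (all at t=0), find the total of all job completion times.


Since all jobs arrive at t=0, SRPT equals SPT ordering.
SPT order: [4, 8, 12, 13, 13]
Completion times:
  Job 1: p=4, C=4
  Job 2: p=8, C=12
  Job 3: p=12, C=24
  Job 4: p=13, C=37
  Job 5: p=13, C=50
Total completion time = 4 + 12 + 24 + 37 + 50 = 127

127


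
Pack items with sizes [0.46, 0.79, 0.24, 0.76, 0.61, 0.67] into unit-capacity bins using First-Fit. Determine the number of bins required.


Place items sequentially using First-Fit:
  Item 0.46 -> new Bin 1
  Item 0.79 -> new Bin 2
  Item 0.24 -> Bin 1 (now 0.7)
  Item 0.76 -> new Bin 3
  Item 0.61 -> new Bin 4
  Item 0.67 -> new Bin 5
Total bins used = 5

5


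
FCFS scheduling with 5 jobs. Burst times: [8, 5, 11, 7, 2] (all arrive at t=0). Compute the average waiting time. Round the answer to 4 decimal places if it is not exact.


FCFS order (as given): [8, 5, 11, 7, 2]
Waiting times:
  Job 1: wait = 0
  Job 2: wait = 8
  Job 3: wait = 13
  Job 4: wait = 24
  Job 5: wait = 31
Sum of waiting times = 76
Average waiting time = 76/5 = 15.2

15.2


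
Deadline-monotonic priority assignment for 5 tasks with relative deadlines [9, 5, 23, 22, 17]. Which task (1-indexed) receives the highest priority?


Sort tasks by relative deadline (ascending):
  Task 2: deadline = 5
  Task 1: deadline = 9
  Task 5: deadline = 17
  Task 4: deadline = 22
  Task 3: deadline = 23
Priority order (highest first): [2, 1, 5, 4, 3]
Highest priority task = 2

2


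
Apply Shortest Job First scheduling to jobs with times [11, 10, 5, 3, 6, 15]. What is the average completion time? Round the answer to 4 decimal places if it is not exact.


SJF order (ascending): [3, 5, 6, 10, 11, 15]
Completion times:
  Job 1: burst=3, C=3
  Job 2: burst=5, C=8
  Job 3: burst=6, C=14
  Job 4: burst=10, C=24
  Job 5: burst=11, C=35
  Job 6: burst=15, C=50
Average completion = 134/6 = 22.3333

22.3333


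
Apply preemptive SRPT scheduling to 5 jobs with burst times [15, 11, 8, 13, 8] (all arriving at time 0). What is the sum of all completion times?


Since all jobs arrive at t=0, SRPT equals SPT ordering.
SPT order: [8, 8, 11, 13, 15]
Completion times:
  Job 1: p=8, C=8
  Job 2: p=8, C=16
  Job 3: p=11, C=27
  Job 4: p=13, C=40
  Job 5: p=15, C=55
Total completion time = 8 + 16 + 27 + 40 + 55 = 146

146


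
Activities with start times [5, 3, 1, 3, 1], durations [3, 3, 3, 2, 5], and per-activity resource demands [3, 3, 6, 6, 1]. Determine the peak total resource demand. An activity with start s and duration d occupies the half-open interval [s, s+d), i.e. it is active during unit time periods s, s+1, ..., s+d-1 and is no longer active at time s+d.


Each activity i is active on [start_i, start_i + duration_i).
Compute total resource usage per time slot:
  t=0: active resources = [], total = 0
  t=1: active resources = [6, 1], total = 7
  t=2: active resources = [6, 1], total = 7
  t=3: active resources = [3, 6, 6, 1], total = 16
  t=4: active resources = [3, 6, 1], total = 10
  t=5: active resources = [3, 3, 1], total = 7
  t=6: active resources = [3], total = 3
  t=7: active resources = [3], total = 3
Peak resource demand = 16

16


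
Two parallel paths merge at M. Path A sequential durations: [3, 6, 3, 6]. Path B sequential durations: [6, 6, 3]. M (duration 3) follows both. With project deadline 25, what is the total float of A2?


Forward pass: ES(A2) = sum of predecessors on chain A = 3
EF = ES + duration = 3 + 6 = 9
Backward pass: LF(M) = deadline = 25; LS(M) = 25 - 3 = 22
LF(A2) = LS(M) - sum(successors on chain A) = 22 - 9 = 13
LS = LF - duration = 13 - 6 = 7
Total float = LS - ES = 7 - 3 = 4

4


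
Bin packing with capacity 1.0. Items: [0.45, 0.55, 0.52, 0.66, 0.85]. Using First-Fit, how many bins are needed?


Place items sequentially using First-Fit:
  Item 0.45 -> new Bin 1
  Item 0.55 -> Bin 1 (now 1.0)
  Item 0.52 -> new Bin 2
  Item 0.66 -> new Bin 3
  Item 0.85 -> new Bin 4
Total bins used = 4

4


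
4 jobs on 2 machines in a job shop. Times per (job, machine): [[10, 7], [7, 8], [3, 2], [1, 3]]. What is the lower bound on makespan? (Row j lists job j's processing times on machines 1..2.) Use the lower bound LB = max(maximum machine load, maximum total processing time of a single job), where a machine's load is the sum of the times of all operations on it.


Machine loads:
  Machine 1: 10 + 7 + 3 + 1 = 21
  Machine 2: 7 + 8 + 2 + 3 = 20
Max machine load = 21
Job totals:
  Job 1: 17
  Job 2: 15
  Job 3: 5
  Job 4: 4
Max job total = 17
Lower bound = max(21, 17) = 21

21


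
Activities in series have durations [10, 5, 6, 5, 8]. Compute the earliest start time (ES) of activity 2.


Activity 2 starts after activities 1 through 1 complete.
Predecessor durations: [10]
ES = 10 = 10

10


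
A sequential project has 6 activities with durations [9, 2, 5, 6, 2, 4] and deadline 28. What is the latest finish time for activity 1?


LF(activity 1) = deadline - sum of successor durations
Successors: activities 2 through 6 with durations [2, 5, 6, 2, 4]
Sum of successor durations = 19
LF = 28 - 19 = 9

9


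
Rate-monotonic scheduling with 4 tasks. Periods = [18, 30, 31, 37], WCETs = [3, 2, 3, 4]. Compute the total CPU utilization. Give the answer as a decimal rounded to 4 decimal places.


Compute individual utilizations (exact fractions):
  Task 1: C/T = 3/18 = 1/6 (approx. 0.1667)
  Task 2: C/T = 2/30 = 1/15 (approx. 0.0667)
  Task 3: C/T = 3/31 (approx. 0.0968)
  Task 4: C/T = 4/37 (approx. 0.1081)
Total utilization U = 1/6 + 1/15 + 3/31 + 4/37 = 15079/34410
Rounded to 4 decimal places: U = 0.4382
RM (Liu & Layland) bound for 4 tasks = 0.756828; compare with U = 15079/34410 (approx. 0.438216)
U <= bound, so schedulable by RM sufficient condition.

0.4382


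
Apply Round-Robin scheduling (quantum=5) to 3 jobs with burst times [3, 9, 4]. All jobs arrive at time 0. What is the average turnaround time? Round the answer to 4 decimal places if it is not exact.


Time quantum = 5
Execution trace:
  J1 runs 3 units, time = 3
  J2 runs 5 units, time = 8
  J3 runs 4 units, time = 12
  J2 runs 4 units, time = 16
Finish times: [3, 16, 12]
Average turnaround = 31/3 = 10.3333

10.3333


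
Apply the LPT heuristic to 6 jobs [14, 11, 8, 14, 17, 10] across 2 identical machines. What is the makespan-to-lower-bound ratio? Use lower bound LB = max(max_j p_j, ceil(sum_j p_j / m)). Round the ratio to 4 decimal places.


LPT order: [17, 14, 14, 11, 10, 8]
Machine loads after assignment: [38, 36]
LPT makespan = 38
Lower bound = max(max_job, ceil(total/2)) = max(17, 37) = 37
Ratio = 38 / 37 = 1.027

1.027


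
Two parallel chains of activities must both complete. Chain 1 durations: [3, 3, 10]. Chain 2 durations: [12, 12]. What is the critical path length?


Path A total = 3 + 3 + 10 = 16
Path B total = 12 + 12 = 24
Critical path = longest path = max(16, 24) = 24

24


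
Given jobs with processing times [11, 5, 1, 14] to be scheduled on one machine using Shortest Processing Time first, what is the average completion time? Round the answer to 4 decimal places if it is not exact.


Sort jobs by processing time (SPT order): [1, 5, 11, 14]
Compute completion times sequentially:
  Job 1: processing = 1, completes at 1
  Job 2: processing = 5, completes at 6
  Job 3: processing = 11, completes at 17
  Job 4: processing = 14, completes at 31
Sum of completion times = 55
Average completion time = 55/4 = 13.75

13.75


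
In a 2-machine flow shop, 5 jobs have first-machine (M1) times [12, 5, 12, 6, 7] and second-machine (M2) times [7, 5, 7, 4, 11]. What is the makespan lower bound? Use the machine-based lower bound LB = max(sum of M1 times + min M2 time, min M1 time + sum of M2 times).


LB1 = sum(M1 times) + min(M2 times) = 42 + 4 = 46
LB2 = min(M1 times) + sum(M2 times) = 5 + 34 = 39
Lower bound = max(LB1, LB2) = max(46, 39) = 46

46


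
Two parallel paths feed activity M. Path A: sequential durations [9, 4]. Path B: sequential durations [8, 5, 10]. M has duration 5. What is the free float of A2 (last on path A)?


ES(A2) = sum of predecessors on chain A = 9
EF(A2) = ES + duration = 9 + 4 = 13
Successor of A2 is M. ES(M) = max(sum(A), sum(B)) = max(13, 23) = 23
Free float = ES(successor) - EF(current) = 23 - 13 = 10

10


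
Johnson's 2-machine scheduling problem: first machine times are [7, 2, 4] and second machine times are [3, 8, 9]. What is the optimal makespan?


Apply Johnson's rule:
  Group 1 (a <= b): [(2, 2, 8), (3, 4, 9)]
  Group 2 (a > b): [(1, 7, 3)]
Optimal job order: [2, 3, 1]
Schedule:
  Job 2: M1 done at 2, M2 done at 10
  Job 3: M1 done at 6, M2 done at 19
  Job 1: M1 done at 13, M2 done at 22
Makespan = 22

22


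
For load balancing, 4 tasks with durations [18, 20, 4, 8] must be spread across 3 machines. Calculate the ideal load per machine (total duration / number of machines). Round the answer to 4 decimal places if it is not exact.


Total processing time = 18 + 20 + 4 + 8 = 50
Number of machines = 3
Ideal balanced load = 50 / 3 = 16.6667

16.6667


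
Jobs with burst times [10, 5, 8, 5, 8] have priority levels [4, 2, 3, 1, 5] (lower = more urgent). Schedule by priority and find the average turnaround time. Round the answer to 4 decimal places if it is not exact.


Sort by priority (ascending = highest first):
Order: [(1, 5), (2, 5), (3, 8), (4, 10), (5, 8)]
Completion times:
  Priority 1, burst=5, C=5
  Priority 2, burst=5, C=10
  Priority 3, burst=8, C=18
  Priority 4, burst=10, C=28
  Priority 5, burst=8, C=36
Average turnaround = 97/5 = 19.4

19.4


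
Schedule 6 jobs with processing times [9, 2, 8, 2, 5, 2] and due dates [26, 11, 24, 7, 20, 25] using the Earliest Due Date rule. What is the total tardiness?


Sort by due date (EDD order): [(2, 7), (2, 11), (5, 20), (8, 24), (2, 25), (9, 26)]
Compute completion times and tardiness:
  Job 1: p=2, d=7, C=2, tardiness=max(0,2-7)=0
  Job 2: p=2, d=11, C=4, tardiness=max(0,4-11)=0
  Job 3: p=5, d=20, C=9, tardiness=max(0,9-20)=0
  Job 4: p=8, d=24, C=17, tardiness=max(0,17-24)=0
  Job 5: p=2, d=25, C=19, tardiness=max(0,19-25)=0
  Job 6: p=9, d=26, C=28, tardiness=max(0,28-26)=2
Total tardiness = 2

2


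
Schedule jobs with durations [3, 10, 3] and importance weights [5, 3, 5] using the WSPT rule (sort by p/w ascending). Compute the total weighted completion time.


Compute p/w ratios and sort ascending (WSPT): [(3, 5), (3, 5), (10, 3)]
Compute weighted completion times:
  Job (p=3,w=5): C=3, w*C=5*3=15
  Job (p=3,w=5): C=6, w*C=5*6=30
  Job (p=10,w=3): C=16, w*C=3*16=48
Total weighted completion time = 93

93


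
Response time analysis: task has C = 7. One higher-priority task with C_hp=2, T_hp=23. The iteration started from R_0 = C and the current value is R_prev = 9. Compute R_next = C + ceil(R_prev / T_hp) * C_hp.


R_next = C + ceil(R_prev / T_hp) * C_hp
ceil(9 / 23) = ceil(0.3913) = 1
Interference = 1 * 2 = 2
R_next = 7 + 2 = 9
R_next = R_prev, so the iteration has converged (response time = 9).

9


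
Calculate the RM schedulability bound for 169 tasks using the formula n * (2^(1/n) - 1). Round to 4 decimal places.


Compute 2^(1/169) = 1.0041098851
Subtract 1: 1.0041098851 - 1 = 0.0041098851
Multiply by n: 169 * 0.0041098851 = 0.6945705819
Round to 4 dp: 0.6946

0.6946


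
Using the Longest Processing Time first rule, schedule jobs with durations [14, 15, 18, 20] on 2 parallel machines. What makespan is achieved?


Sort jobs in decreasing order (LPT): [20, 18, 15, 14]
Assign each job to the least loaded machine:
  Machine 1: jobs [20, 14], load = 34
  Machine 2: jobs [18, 15], load = 33
Makespan = max load = 34

34


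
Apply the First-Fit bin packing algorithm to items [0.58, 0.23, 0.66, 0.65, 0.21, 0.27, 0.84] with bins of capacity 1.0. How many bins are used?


Place items sequentially using First-Fit:
  Item 0.58 -> new Bin 1
  Item 0.23 -> Bin 1 (now 0.81)
  Item 0.66 -> new Bin 2
  Item 0.65 -> new Bin 3
  Item 0.21 -> Bin 2 (now 0.87)
  Item 0.27 -> Bin 3 (now 0.92)
  Item 0.84 -> new Bin 4
Total bins used = 4

4


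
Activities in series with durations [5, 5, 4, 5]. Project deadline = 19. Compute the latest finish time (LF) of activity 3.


LF(activity 3) = deadline - sum of successor durations
Successors: activities 4 through 4 with durations [5]
Sum of successor durations = 5
LF = 19 - 5 = 14

14


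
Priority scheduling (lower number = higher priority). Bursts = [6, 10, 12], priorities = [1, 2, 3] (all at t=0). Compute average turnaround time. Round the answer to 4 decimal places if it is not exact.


Sort by priority (ascending = highest first):
Order: [(1, 6), (2, 10), (3, 12)]
Completion times:
  Priority 1, burst=6, C=6
  Priority 2, burst=10, C=16
  Priority 3, burst=12, C=28
Average turnaround = 50/3 = 16.6667

16.6667


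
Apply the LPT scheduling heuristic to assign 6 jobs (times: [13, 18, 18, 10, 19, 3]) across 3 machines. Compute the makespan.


Sort jobs in decreasing order (LPT): [19, 18, 18, 13, 10, 3]
Assign each job to the least loaded machine:
  Machine 1: jobs [19, 3], load = 22
  Machine 2: jobs [18, 13], load = 31
  Machine 3: jobs [18, 10], load = 28
Makespan = max load = 31

31


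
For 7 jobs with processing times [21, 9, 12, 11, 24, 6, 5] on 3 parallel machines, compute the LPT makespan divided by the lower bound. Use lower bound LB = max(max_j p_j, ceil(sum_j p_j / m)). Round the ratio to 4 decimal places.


LPT order: [24, 21, 12, 11, 9, 6, 5]
Machine loads after assignment: [29, 30, 29]
LPT makespan = 30
Lower bound = max(max_job, ceil(total/3)) = max(24, 30) = 30
Ratio = 30 / 30 = 1.0

1.0


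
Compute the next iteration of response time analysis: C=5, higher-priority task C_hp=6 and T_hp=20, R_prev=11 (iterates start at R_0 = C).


R_next = C + ceil(R_prev / T_hp) * C_hp
ceil(11 / 20) = ceil(0.55) = 1
Interference = 1 * 6 = 6
R_next = 5 + 6 = 11
R_next = R_prev, so the iteration has converged (response time = 11).

11


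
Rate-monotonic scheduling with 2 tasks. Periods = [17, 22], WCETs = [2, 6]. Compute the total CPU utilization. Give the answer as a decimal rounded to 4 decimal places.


Compute individual utilizations (exact fractions):
  Task 1: C/T = 2/17 (approx. 0.1176)
  Task 2: C/T = 6/22 = 3/11 (approx. 0.2727)
Total utilization U = 2/17 + 3/11 = 73/187
Rounded to 4 decimal places: U = 0.3904
RM (Liu & Layland) bound for 2 tasks = 0.828427; compare with U = 73/187 (approx. 0.390374)
U <= bound, so schedulable by RM sufficient condition.

0.3904


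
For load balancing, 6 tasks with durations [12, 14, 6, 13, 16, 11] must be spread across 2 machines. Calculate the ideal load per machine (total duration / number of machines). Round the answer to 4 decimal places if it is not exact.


Total processing time = 12 + 14 + 6 + 13 + 16 + 11 = 72
Number of machines = 2
Ideal balanced load = 72 / 2 = 36.0

36.0


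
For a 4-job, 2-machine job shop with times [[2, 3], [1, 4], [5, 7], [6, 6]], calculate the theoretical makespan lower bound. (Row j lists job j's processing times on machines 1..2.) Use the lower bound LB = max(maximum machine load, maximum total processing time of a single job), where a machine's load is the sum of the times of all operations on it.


Machine loads:
  Machine 1: 2 + 1 + 5 + 6 = 14
  Machine 2: 3 + 4 + 7 + 6 = 20
Max machine load = 20
Job totals:
  Job 1: 5
  Job 2: 5
  Job 3: 12
  Job 4: 12
Max job total = 12
Lower bound = max(20, 12) = 20

20


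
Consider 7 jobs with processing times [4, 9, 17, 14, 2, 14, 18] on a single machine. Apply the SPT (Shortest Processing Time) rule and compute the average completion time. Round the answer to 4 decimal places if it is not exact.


Sort jobs by processing time (SPT order): [2, 4, 9, 14, 14, 17, 18]
Compute completion times sequentially:
  Job 1: processing = 2, completes at 2
  Job 2: processing = 4, completes at 6
  Job 3: processing = 9, completes at 15
  Job 4: processing = 14, completes at 29
  Job 5: processing = 14, completes at 43
  Job 6: processing = 17, completes at 60
  Job 7: processing = 18, completes at 78
Sum of completion times = 233
Average completion time = 233/7 = 33.2857

33.2857


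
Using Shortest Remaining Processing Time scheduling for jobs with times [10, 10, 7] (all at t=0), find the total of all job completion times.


Since all jobs arrive at t=0, SRPT equals SPT ordering.
SPT order: [7, 10, 10]
Completion times:
  Job 1: p=7, C=7
  Job 2: p=10, C=17
  Job 3: p=10, C=27
Total completion time = 7 + 17 + 27 = 51

51


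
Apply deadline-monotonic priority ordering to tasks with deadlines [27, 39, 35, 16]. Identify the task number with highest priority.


Sort tasks by relative deadline (ascending):
  Task 4: deadline = 16
  Task 1: deadline = 27
  Task 3: deadline = 35
  Task 2: deadline = 39
Priority order (highest first): [4, 1, 3, 2]
Highest priority task = 4

4


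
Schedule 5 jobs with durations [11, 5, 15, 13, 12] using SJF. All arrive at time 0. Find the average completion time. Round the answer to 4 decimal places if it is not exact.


SJF order (ascending): [5, 11, 12, 13, 15]
Completion times:
  Job 1: burst=5, C=5
  Job 2: burst=11, C=16
  Job 3: burst=12, C=28
  Job 4: burst=13, C=41
  Job 5: burst=15, C=56
Average completion = 146/5 = 29.2

29.2


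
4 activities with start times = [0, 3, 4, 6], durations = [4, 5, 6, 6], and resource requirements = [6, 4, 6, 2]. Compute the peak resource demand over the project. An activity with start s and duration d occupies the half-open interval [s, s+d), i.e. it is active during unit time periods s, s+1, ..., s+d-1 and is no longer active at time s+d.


Each activity i is active on [start_i, start_i + duration_i).
Compute total resource usage per time slot:
  t=0: active resources = [6], total = 6
  t=1: active resources = [6], total = 6
  t=2: active resources = [6], total = 6
  t=3: active resources = [6, 4], total = 10
  t=4: active resources = [4, 6], total = 10
  t=5: active resources = [4, 6], total = 10
  t=6: active resources = [4, 6, 2], total = 12
  t=7: active resources = [4, 6, 2], total = 12
  t=8: active resources = [6, 2], total = 8
  t=9: active resources = [6, 2], total = 8
  t=10: active resources = [2], total = 2
  t=11: active resources = [2], total = 2
Peak resource demand = 12

12


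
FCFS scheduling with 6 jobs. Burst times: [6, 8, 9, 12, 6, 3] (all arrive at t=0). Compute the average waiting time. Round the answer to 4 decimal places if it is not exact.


FCFS order (as given): [6, 8, 9, 12, 6, 3]
Waiting times:
  Job 1: wait = 0
  Job 2: wait = 6
  Job 3: wait = 14
  Job 4: wait = 23
  Job 5: wait = 35
  Job 6: wait = 41
Sum of waiting times = 119
Average waiting time = 119/6 = 19.8333

19.8333


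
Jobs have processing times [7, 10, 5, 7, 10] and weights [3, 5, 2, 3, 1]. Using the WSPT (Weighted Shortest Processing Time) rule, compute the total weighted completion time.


Compute p/w ratios and sort ascending (WSPT): [(10, 5), (7, 3), (7, 3), (5, 2), (10, 1)]
Compute weighted completion times:
  Job (p=10,w=5): C=10, w*C=5*10=50
  Job (p=7,w=3): C=17, w*C=3*17=51
  Job (p=7,w=3): C=24, w*C=3*24=72
  Job (p=5,w=2): C=29, w*C=2*29=58
  Job (p=10,w=1): C=39, w*C=1*39=39
Total weighted completion time = 270

270


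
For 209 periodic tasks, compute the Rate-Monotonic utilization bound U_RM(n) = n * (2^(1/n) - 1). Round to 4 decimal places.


Compute 2^(1/209) = 1.0033219993
Subtract 1: 1.0033219993 - 1 = 0.0033219993
Multiply by n: 209 * 0.0033219993 = 0.6942978537
Round to 4 dp: 0.6943

0.6943


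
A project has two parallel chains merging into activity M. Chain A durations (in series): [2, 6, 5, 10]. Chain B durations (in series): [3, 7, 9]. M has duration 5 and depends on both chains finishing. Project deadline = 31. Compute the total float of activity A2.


Forward pass: ES(A2) = sum of predecessors on chain A = 2
EF = ES + duration = 2 + 6 = 8
Backward pass: LF(M) = deadline = 31; LS(M) = 31 - 5 = 26
LF(A2) = LS(M) - sum(successors on chain A) = 26 - 15 = 11
LS = LF - duration = 11 - 6 = 5
Total float = LS - ES = 5 - 2 = 3

3


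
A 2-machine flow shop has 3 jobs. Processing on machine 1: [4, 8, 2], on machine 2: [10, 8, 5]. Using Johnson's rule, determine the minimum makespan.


Apply Johnson's rule:
  Group 1 (a <= b): [(3, 2, 5), (1, 4, 10), (2, 8, 8)]
  Group 2 (a > b): []
Optimal job order: [3, 1, 2]
Schedule:
  Job 3: M1 done at 2, M2 done at 7
  Job 1: M1 done at 6, M2 done at 17
  Job 2: M1 done at 14, M2 done at 25
Makespan = 25

25


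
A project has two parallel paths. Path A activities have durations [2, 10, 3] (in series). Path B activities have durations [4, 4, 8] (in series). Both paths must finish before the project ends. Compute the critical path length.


Path A total = 2 + 10 + 3 = 15
Path B total = 4 + 4 + 8 = 16
Critical path = longest path = max(15, 16) = 16

16


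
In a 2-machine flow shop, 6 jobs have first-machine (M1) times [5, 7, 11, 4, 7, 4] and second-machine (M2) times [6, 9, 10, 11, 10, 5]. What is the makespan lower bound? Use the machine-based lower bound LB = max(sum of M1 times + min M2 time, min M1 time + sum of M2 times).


LB1 = sum(M1 times) + min(M2 times) = 38 + 5 = 43
LB2 = min(M1 times) + sum(M2 times) = 4 + 51 = 55
Lower bound = max(LB1, LB2) = max(43, 55) = 55

55


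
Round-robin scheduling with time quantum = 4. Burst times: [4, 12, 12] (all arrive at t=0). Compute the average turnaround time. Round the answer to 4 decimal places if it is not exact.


Time quantum = 4
Execution trace:
  J1 runs 4 units, time = 4
  J2 runs 4 units, time = 8
  J3 runs 4 units, time = 12
  J2 runs 4 units, time = 16
  J3 runs 4 units, time = 20
  J2 runs 4 units, time = 24
  J3 runs 4 units, time = 28
Finish times: [4, 24, 28]
Average turnaround = 56/3 = 18.6667

18.6667


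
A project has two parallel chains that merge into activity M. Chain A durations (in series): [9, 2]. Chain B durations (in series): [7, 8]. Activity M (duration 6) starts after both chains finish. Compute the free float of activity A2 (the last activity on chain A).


ES(A2) = sum of predecessors on chain A = 9
EF(A2) = ES + duration = 9 + 2 = 11
Successor of A2 is M. ES(M) = max(sum(A), sum(B)) = max(11, 15) = 15
Free float = ES(successor) - EF(current) = 15 - 11 = 4

4


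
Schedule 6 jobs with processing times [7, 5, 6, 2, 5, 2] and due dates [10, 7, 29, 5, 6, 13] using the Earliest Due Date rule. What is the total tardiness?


Sort by due date (EDD order): [(2, 5), (5, 6), (5, 7), (7, 10), (2, 13), (6, 29)]
Compute completion times and tardiness:
  Job 1: p=2, d=5, C=2, tardiness=max(0,2-5)=0
  Job 2: p=5, d=6, C=7, tardiness=max(0,7-6)=1
  Job 3: p=5, d=7, C=12, tardiness=max(0,12-7)=5
  Job 4: p=7, d=10, C=19, tardiness=max(0,19-10)=9
  Job 5: p=2, d=13, C=21, tardiness=max(0,21-13)=8
  Job 6: p=6, d=29, C=27, tardiness=max(0,27-29)=0
Total tardiness = 23

23


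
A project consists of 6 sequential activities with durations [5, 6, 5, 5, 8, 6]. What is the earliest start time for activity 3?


Activity 3 starts after activities 1 through 2 complete.
Predecessor durations: [5, 6]
ES = 5 + 6 = 11

11


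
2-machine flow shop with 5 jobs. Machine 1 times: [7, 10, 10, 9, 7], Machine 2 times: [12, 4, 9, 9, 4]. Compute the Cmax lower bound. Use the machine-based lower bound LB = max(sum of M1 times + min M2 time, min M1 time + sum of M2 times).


LB1 = sum(M1 times) + min(M2 times) = 43 + 4 = 47
LB2 = min(M1 times) + sum(M2 times) = 7 + 38 = 45
Lower bound = max(LB1, LB2) = max(47, 45) = 47

47


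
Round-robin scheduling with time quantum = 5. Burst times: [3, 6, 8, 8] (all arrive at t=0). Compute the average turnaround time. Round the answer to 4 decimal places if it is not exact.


Time quantum = 5
Execution trace:
  J1 runs 3 units, time = 3
  J2 runs 5 units, time = 8
  J3 runs 5 units, time = 13
  J4 runs 5 units, time = 18
  J2 runs 1 units, time = 19
  J3 runs 3 units, time = 22
  J4 runs 3 units, time = 25
Finish times: [3, 19, 22, 25]
Average turnaround = 69/4 = 17.25

17.25


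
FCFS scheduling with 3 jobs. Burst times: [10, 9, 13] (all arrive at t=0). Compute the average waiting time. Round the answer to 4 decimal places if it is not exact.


FCFS order (as given): [10, 9, 13]
Waiting times:
  Job 1: wait = 0
  Job 2: wait = 10
  Job 3: wait = 19
Sum of waiting times = 29
Average waiting time = 29/3 = 9.6667

9.6667


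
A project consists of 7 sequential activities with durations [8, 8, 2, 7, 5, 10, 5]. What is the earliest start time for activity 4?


Activity 4 starts after activities 1 through 3 complete.
Predecessor durations: [8, 8, 2]
ES = 8 + 8 + 2 = 18

18


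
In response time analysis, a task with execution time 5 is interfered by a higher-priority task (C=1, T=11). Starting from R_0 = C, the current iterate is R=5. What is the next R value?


R_next = C + ceil(R_prev / T_hp) * C_hp
ceil(5 / 11) = ceil(0.4545) = 1
Interference = 1 * 1 = 1
R_next = 5 + 1 = 6

6


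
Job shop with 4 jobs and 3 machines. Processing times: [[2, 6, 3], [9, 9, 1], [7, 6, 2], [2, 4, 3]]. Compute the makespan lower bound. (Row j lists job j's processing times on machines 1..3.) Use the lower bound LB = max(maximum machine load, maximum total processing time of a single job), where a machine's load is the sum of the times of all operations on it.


Machine loads:
  Machine 1: 2 + 9 + 7 + 2 = 20
  Machine 2: 6 + 9 + 6 + 4 = 25
  Machine 3: 3 + 1 + 2 + 3 = 9
Max machine load = 25
Job totals:
  Job 1: 11
  Job 2: 19
  Job 3: 15
  Job 4: 9
Max job total = 19
Lower bound = max(25, 19) = 25

25


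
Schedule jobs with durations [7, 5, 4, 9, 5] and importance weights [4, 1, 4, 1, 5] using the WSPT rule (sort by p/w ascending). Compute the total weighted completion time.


Compute p/w ratios and sort ascending (WSPT): [(4, 4), (5, 5), (7, 4), (5, 1), (9, 1)]
Compute weighted completion times:
  Job (p=4,w=4): C=4, w*C=4*4=16
  Job (p=5,w=5): C=9, w*C=5*9=45
  Job (p=7,w=4): C=16, w*C=4*16=64
  Job (p=5,w=1): C=21, w*C=1*21=21
  Job (p=9,w=1): C=30, w*C=1*30=30
Total weighted completion time = 176

176


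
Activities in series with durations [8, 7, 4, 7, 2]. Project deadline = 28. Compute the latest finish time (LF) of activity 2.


LF(activity 2) = deadline - sum of successor durations
Successors: activities 3 through 5 with durations [4, 7, 2]
Sum of successor durations = 13
LF = 28 - 13 = 15

15


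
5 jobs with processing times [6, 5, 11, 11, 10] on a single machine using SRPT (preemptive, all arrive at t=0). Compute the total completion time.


Since all jobs arrive at t=0, SRPT equals SPT ordering.
SPT order: [5, 6, 10, 11, 11]
Completion times:
  Job 1: p=5, C=5
  Job 2: p=6, C=11
  Job 3: p=10, C=21
  Job 4: p=11, C=32
  Job 5: p=11, C=43
Total completion time = 5 + 11 + 21 + 32 + 43 = 112

112


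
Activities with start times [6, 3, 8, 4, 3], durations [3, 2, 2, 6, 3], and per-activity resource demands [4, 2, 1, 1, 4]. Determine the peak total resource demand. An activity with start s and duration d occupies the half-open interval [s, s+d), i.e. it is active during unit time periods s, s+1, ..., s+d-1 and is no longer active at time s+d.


Each activity i is active on [start_i, start_i + duration_i).
Compute total resource usage per time slot:
  t=0: active resources = [], total = 0
  t=1: active resources = [], total = 0
  t=2: active resources = [], total = 0
  t=3: active resources = [2, 4], total = 6
  t=4: active resources = [2, 1, 4], total = 7
  t=5: active resources = [1, 4], total = 5
  t=6: active resources = [4, 1], total = 5
  t=7: active resources = [4, 1], total = 5
  t=8: active resources = [4, 1, 1], total = 6
  t=9: active resources = [1, 1], total = 2
Peak resource demand = 7

7


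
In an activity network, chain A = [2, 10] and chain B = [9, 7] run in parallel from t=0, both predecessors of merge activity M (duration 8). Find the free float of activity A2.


ES(A2) = sum of predecessors on chain A = 2
EF(A2) = ES + duration = 2 + 10 = 12
Successor of A2 is M. ES(M) = max(sum(A), sum(B)) = max(12, 16) = 16
Free float = ES(successor) - EF(current) = 16 - 12 = 4

4


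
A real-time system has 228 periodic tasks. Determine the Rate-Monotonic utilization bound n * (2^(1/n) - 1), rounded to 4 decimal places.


Compute 2^(1/228) = 1.0030447451
Subtract 1: 1.0030447451 - 1 = 0.0030447451
Multiply by n: 228 * 0.0030447451 = 0.6942018828
Round to 4 dp: 0.6942

0.6942


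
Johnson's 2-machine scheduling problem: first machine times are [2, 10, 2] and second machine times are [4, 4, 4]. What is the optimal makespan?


Apply Johnson's rule:
  Group 1 (a <= b): [(1, 2, 4), (3, 2, 4)]
  Group 2 (a > b): [(2, 10, 4)]
Optimal job order: [1, 3, 2]
Schedule:
  Job 1: M1 done at 2, M2 done at 6
  Job 3: M1 done at 4, M2 done at 10
  Job 2: M1 done at 14, M2 done at 18
Makespan = 18

18


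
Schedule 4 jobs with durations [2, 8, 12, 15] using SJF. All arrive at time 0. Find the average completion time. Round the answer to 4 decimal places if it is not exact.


SJF order (ascending): [2, 8, 12, 15]
Completion times:
  Job 1: burst=2, C=2
  Job 2: burst=8, C=10
  Job 3: burst=12, C=22
  Job 4: burst=15, C=37
Average completion = 71/4 = 17.75

17.75


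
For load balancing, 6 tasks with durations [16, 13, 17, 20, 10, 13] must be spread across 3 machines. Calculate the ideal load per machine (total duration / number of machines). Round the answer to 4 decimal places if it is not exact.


Total processing time = 16 + 13 + 17 + 20 + 10 + 13 = 89
Number of machines = 3
Ideal balanced load = 89 / 3 = 29.6667

29.6667


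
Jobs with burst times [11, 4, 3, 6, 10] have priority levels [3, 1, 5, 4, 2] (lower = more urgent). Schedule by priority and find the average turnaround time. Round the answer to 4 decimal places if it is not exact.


Sort by priority (ascending = highest first):
Order: [(1, 4), (2, 10), (3, 11), (4, 6), (5, 3)]
Completion times:
  Priority 1, burst=4, C=4
  Priority 2, burst=10, C=14
  Priority 3, burst=11, C=25
  Priority 4, burst=6, C=31
  Priority 5, burst=3, C=34
Average turnaround = 108/5 = 21.6

21.6
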